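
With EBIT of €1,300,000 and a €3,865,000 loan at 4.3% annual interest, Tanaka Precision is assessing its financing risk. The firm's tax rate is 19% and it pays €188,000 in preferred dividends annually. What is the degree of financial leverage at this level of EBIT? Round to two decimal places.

1.44

Annual interest charges come to €166,195.00.
Pre-tax preferred-dividend burden = €188,000 ÷ (1 − 0.19) = €232,098.77.
DFL = EBIT ÷ [EBIT − I − D_p/(1−t)] = €1,300,000 ÷ [€1,300,000 − €166,195.00 − €232,098.77] = €1,300,000 ÷ €901,706.23 = 1.4417.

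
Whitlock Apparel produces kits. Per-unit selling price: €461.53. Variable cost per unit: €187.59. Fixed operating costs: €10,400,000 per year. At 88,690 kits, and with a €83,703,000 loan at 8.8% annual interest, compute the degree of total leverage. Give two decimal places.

3.72

Total contribution margin = 88,690 × €273.94 = €24,295,738.60.
Subtracting fixed costs: EBIT = €24,295,738.60 − €10,400,000 = €13,895,738.60. Interest = €7,365,864.00.
DOL = €24,295,738.60 ÷ €13,895,738.60 = 1.7484; DFL = €13,895,738.60 ÷ €6,529,874.60 = 2.1280.
DCL = DOL × DFL = 1.7484 × 2.1280 = 3.7206.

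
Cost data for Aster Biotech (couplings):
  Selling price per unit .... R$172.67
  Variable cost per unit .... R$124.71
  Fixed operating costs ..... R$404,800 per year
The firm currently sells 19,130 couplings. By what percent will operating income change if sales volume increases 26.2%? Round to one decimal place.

Contribution at this volume is 19,130 × R$47.96 = R$917,474.80.
Subtracting fixed costs: EBIT = R$917,474.80 − R$404,800 = R$512,674.80.
Degree of operating leverage = R$917,474.80 / R$512,674.80 = 1.7896.
%ΔEBIT = DOL × %ΔSales = 1.7896 × +26.2% = +46.9%.

+46.9%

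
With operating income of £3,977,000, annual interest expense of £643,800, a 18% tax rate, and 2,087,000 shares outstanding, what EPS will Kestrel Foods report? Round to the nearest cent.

Interest = £643,800.00, so EBT = £3,977,000 − £643,800.00 = £3,333,200.00.
Net income = £3,333,200.00 × (1 − 0.18) = £2,733,224.00.
Per share: £2,733,224.00 / 2,087,000 shares = £1.31.

£1.31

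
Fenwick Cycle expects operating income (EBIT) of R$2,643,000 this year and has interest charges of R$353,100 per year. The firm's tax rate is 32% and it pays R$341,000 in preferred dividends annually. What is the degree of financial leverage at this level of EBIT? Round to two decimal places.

1.48

Interest = R$353,100.00.
Preferred dividends grossed up pre-tax: R$341,000 / (1 − 0.32) = R$501,470.59.
DFL = EBIT ÷ [EBIT − I − D_p/(1−t)] = R$2,643,000 ÷ [R$2,643,000 − R$353,100.00 − R$501,470.59] = R$2,643,000 ÷ R$1,788,429.41 = 1.4778.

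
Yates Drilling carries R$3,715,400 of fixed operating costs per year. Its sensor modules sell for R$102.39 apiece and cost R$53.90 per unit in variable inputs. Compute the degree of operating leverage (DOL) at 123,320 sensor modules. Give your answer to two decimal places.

Total contribution margin = 123,320 × R$48.49 = R$5,979,786.80.
EBIT = R$5,979,786.80 − R$3,715,400 = R$2,264,386.80.
DOL = contribution ÷ EBIT = R$5,979,786.80 ÷ R$2,264,386.80 = 2.6408.

2.64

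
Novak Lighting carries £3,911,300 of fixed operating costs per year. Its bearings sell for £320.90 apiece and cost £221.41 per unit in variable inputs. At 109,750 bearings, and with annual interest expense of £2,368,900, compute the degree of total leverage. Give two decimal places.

2.35

Total contribution margin = 109,750 × £99.49 = £10,919,027.50.
Operating income = contribution − fixed costs = £10,919,027.50 − £3,911,300 = £7,007,727.50. Interest = £2,368,900.00, so EBIT − I = £4,638,827.50.
DCL = contribution ÷ (EBIT − I) = £10,919,027.50 ÷ £4,638,827.50 = 2.3538.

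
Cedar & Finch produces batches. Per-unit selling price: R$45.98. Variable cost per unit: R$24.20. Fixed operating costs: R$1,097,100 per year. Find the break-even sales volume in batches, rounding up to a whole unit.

50,372 batches

Unit CM = price − variable cost = R$45.98 − R$24.20 = R$21.78.
Break-even volume = fixed costs ÷ CM per unit = R$1,097,100 ÷ R$21.78 = 50,371.90, so 50,372 batches.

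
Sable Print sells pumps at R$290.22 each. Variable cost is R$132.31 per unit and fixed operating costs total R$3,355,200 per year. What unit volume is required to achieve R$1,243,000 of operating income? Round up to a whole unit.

29,120 pumps

Contribution margin per unit = R$290.22 − R$132.31 = R$157.91.
Units = (FC + target) / CM = (R$3,355,200 + R$1,243,000) / R$157.91 = 29,119.12, so 29,120 pumps.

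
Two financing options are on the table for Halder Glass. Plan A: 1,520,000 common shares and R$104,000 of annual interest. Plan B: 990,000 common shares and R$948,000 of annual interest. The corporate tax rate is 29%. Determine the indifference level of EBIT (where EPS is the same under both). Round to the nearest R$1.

Set EPS_A = EPS_B: (EBIT − R$104,000)(1 − 0.29) ÷ 1,520,000 = (EBIT − R$948,000)(1 − 0.29) ÷ 990,000.
Cancelling (1 − t) and cross-multiplying: 990,000·(EBIT − 104,000) = 1,520,000·(EBIT − 948,000).
Solving, EBIT = (948,000·1,520,000 − 104,000·990,000) / (1,520,000 − 990,000) = 1,338,000,000,000 / 530,000 = 2,524,528.30.

R$2,524,528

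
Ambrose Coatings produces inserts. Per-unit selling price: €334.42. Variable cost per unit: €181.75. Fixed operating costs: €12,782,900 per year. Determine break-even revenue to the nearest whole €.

€28,000,638

CM per unit = €334.42 − €181.75 = €152.67; CM ratio = €152.67 / €334.42 = 0.4565.
Break-even sales = FC ÷ CM ratio = €12,782,900 × €334.42 / €152.67 = €28,000,638.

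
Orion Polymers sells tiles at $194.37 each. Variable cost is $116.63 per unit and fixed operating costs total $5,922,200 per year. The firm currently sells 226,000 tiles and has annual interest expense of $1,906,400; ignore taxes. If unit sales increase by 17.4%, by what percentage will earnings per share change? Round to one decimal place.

+31.4%

Total contribution margin = 226,000 × $77.74 = $17,569,240.00.
Subtracting fixed costs: EBIT = $17,569,240.00 − $5,922,200 = $11,647,040.00.
Interest = $1,906,400.00, so EBIT − I = $9,740,640.00.
Degree of combined leverage = contribution ÷ (EBIT − I) = $17,569,240.00 ÷ $9,740,640.00 = 1.8037.
%ΔEPS = DCL × %ΔSales = 1.8037 × +17.4% = +31.4%.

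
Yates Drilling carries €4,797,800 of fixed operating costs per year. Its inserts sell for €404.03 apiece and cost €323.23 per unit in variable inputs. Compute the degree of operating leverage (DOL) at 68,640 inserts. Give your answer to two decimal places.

7.41

Contribution at this volume is 68,640 × €80.80 = €5,546,112.00.
EBIT = €5,546,112.00 − €4,797,800 = €748,312.00.
So DOL = total CM / EBIT = €5,546,112.00 / €748,312.00 = 7.4115.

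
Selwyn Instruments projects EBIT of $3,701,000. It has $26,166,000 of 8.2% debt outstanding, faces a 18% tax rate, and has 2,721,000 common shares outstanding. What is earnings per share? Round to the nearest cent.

$0.47

Interest = $2,145,612.00, so EBT = $3,701,000 − $2,145,612.00 = $1,555,388.00.
Net income = $1,555,388.00 × (1 − 0.18) = $1,275,418.16.
EPS = $1,275,418.16 ÷ 2,721,000 = $0.47.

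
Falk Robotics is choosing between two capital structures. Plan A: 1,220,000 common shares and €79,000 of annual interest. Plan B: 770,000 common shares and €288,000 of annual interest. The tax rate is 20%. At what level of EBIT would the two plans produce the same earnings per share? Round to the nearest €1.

At indifference, (EBIT − 79,000)(1 − t)/1,220,000 = (EBIT − 288,000)(1 − t)/770,000.
Cancelling (1 − t) and cross-multiplying: 770,000·(EBIT − 79,000) = 1,220,000·(EBIT − 288,000).
EBIT × (1,220,000 − 770,000) = 288,000 × 1,220,000 − 79,000 × 770,000 = 290,530,000,000, so EBIT = 290,530,000,000 ÷ 450,000 = 645,622.22.

€645,622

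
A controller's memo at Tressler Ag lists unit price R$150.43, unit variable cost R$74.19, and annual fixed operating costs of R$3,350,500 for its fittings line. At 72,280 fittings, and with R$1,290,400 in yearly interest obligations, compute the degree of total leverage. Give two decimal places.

6.34

At 72,280 units, contribution = 72,280 × R$76.24 = R$5,510,627.20.
Subtracting fixed costs: EBIT = R$5,510,627.20 − R$3,350,500 = R$2,160,127.20. Interest = R$1,290,400.00.
DOL = R$5,510,627.20 ÷ R$2,160,127.20 = 2.5511; DFL = R$2,160,127.20 ÷ R$869,727.20 = 2.4837.
Combined leverage = 2.5511 × 2.4837 = 6.3362.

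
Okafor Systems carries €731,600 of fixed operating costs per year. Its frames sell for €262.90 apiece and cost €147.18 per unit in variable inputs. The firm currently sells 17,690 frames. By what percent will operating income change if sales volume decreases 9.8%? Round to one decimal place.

-15.3%

At 17,690 units, contribution = 17,690 × €115.72 = €2,047,086.80.
Subtracting fixed costs: EBIT = €2,047,086.80 − €731,600 = €1,315,486.80.
So DOL = total CM / EBIT = €2,047,086.80 / €1,315,486.80 = 1.5561.
%ΔEBIT = DOL × %ΔSales = 1.5561 × -9.8% = -15.3%.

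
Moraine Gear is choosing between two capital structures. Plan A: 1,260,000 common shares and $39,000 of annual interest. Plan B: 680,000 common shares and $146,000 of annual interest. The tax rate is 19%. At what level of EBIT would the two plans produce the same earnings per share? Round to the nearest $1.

$271,448

Set EPS_A = EPS_B: (EBIT − $39,000)(1 − 0.19) ÷ 1,260,000 = (EBIT − $146,000)(1 − 0.19) ÷ 680,000.
The (1 − t) factor cancels: (EBIT − 39,000) × 680,000 = (EBIT − 146,000) × 1,260,000.
EBIT × (1,260,000 − 680,000) = 146,000 × 1,260,000 − 39,000 × 680,000 = 157,440,000,000, so EBIT = 157,440,000,000 ÷ 580,000 = 271,448.28.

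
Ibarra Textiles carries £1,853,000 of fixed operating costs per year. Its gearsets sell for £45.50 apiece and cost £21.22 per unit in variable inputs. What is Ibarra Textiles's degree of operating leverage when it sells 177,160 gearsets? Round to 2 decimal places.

Total contribution margin = 177,160 × £24.28 = £4,301,444.80.
Operating income = contribution − fixed costs = £4,301,444.80 − £1,853,000 = £2,448,444.80.
Degree of operating leverage = £4,301,444.80 / £2,448,444.80 = 1.7568.

1.76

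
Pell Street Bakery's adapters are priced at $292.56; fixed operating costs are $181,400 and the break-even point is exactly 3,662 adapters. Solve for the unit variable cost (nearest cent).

$243.02

At break-even, FC = Q × (P − VC), so P − VC = $181,400 ÷ 3,662 = $49.5358.
Variable cost per unit = $292.56 − $49.5358 = $243.02.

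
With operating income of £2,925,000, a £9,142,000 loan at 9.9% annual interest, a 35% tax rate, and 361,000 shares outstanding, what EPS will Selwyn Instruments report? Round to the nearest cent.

Pre-tax income = £2,925,000 − £905,058.00 = £2,019,942.00.
Net income = £2,019,942.00 × (1 − 0.35) = £1,312,962.30.
Per share: £1,312,962.30 / 361,000 shares = £3.64.

£3.64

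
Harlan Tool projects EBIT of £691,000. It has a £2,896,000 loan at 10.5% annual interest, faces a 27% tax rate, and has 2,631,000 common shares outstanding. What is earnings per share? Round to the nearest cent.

£0.11

Interest = £304,080.00, so EBT = £691,000 − £304,080.00 = £386,920.00.
Net income = £386,920.00 × (1 − 0.27) = £282,451.60.
EPS = £282,451.60 ÷ 2,631,000 = £0.11.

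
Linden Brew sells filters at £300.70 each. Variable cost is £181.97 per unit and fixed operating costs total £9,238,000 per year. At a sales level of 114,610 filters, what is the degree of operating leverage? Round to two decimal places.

At 114,610 units, contribution = 114,610 × £118.73 = £13,607,645.30.
EBIT = £13,607,645.30 − £9,238,000 = £4,369,645.30.
DOL = contribution ÷ EBIT = £13,607,645.30 ÷ £4,369,645.30 = 3.1141.

3.11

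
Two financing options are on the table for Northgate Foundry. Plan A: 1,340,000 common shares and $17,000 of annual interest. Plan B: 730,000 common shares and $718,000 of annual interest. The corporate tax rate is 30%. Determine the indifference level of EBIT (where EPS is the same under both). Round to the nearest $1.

Set EPS_A = EPS_B: (EBIT − $17,000)(1 − 0.30) ÷ 1,340,000 = (EBIT − $718,000)(1 − 0.30) ÷ 730,000.
Cancelling (1 − t) and cross-multiplying: 730,000·(EBIT − 17,000) = 1,340,000·(EBIT − 718,000).
EBIT × (1,340,000 − 730,000) = 718,000 × 1,340,000 − 17,000 × 730,000 = 949,710,000,000, so EBIT = 949,710,000,000 ÷ 610,000 = 1,556,901.64.

$1,556,902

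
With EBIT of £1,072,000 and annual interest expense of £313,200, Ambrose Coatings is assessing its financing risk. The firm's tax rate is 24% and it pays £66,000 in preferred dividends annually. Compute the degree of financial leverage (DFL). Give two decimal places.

Interest = £313,200.00.
Pre-tax preferred-dividend burden = £66,000 ÷ (1 − 0.24) = £86,842.11.
DFL = EBIT ÷ [EBIT − I − D_p/(1−t)] = £1,072,000 ÷ [£1,072,000 − £313,200.00 − £86,842.11] = £1,072,000 ÷ £671,957.89 = 1.5953.

1.60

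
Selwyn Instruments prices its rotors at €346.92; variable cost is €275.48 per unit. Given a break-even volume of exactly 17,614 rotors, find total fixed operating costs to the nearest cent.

Contribution margin per unit = €346.92 − €275.48 = €71.44.
Fixed costs = break-even units × CM = 17,614 × €71.44 = €1,258,344.16.

€1,258,344.16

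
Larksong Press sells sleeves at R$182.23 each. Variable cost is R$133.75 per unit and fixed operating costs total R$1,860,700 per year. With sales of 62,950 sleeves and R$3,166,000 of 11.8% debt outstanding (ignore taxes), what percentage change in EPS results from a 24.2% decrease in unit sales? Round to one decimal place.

Contribution at this volume is 62,950 × R$48.48 = R$3,051,816.00.
EBIT = R$3,051,816.00 − R$1,860,700 = R$1,191,116.00.
After interest of R$373,588.00, pre-tax earnings = R$817,528.00.
Degree of combined leverage = contribution ÷ (EBIT − I) = R$3,051,816.00 ÷ R$817,528.00 = 3.7330.
%ΔEPS = DCL × %ΔSales = 3.7330 × -24.2% = -90.3%.

-90.3%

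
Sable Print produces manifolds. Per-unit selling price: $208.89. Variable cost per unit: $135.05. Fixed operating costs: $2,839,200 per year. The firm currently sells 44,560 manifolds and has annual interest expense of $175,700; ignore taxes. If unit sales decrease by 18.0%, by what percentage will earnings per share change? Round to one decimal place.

At 44,560 units, contribution = 44,560 × $73.84 = $3,290,310.40.
Operating income = contribution − fixed costs = $3,290,310.40 − $2,839,200 = $451,110.40.
After interest of $175,700.00, pre-tax earnings = $275,410.40.
Degree of combined leverage = contribution ÷ (EBIT − I) = $3,290,310.40 ÷ $275,410.40 = 11.9469.
%ΔEPS = DCL × %ΔSales = 11.9469 × -18.0% = -215.0%.

-215.0%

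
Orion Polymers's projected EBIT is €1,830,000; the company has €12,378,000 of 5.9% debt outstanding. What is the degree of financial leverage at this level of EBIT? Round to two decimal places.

1.66

Interest = €730,302.00.
Degree of financial leverage = EBIT / (EBIT − interest) = €1,830,000 / €1,099,698.00 = 1.6641.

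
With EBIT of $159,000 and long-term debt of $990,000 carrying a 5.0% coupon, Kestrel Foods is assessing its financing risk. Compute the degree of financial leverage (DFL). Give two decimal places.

Interest = $49,500.00.
Degree of financial leverage = EBIT / (EBIT − interest) = $159,000 / $109,500.00 = 1.4521.

1.45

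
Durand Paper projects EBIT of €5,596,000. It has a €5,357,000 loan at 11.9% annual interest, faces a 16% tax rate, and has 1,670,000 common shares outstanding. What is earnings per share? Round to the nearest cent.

€2.49

Interest = €637,483.00, so EBT = €5,596,000 − €637,483.00 = €4,958,517.00.
After tax at 16%: net income = €4,958,517.00 × 0.84 = €4,165,154.28.
EPS = €4,165,154.28 ÷ 1,670,000 = €2.49.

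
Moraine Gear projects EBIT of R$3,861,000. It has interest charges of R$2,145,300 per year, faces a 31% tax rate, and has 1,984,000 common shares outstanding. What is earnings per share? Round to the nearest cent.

R$0.60

Pre-tax income = R$3,861,000 − R$2,145,300.00 = R$1,715,700.00.
Net income = R$1,715,700.00 × (1 − 0.31) = R$1,183,833.00.
EPS = R$1,183,833.00 ÷ 1,984,000 = R$0.60.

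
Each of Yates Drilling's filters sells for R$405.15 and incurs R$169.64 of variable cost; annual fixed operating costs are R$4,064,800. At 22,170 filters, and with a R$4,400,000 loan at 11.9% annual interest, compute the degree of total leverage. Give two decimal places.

8.25

At 22,170 units, contribution = 22,170 × R$235.51 = R$5,221,256.70.
Subtracting fixed costs: EBIT = R$5,221,256.70 − R$4,064,800 = R$1,156,456.70. Interest = R$523,600.00.
DOL = R$5,221,256.70 ÷ R$1,156,456.70 = 4.5149; DFL = R$1,156,456.70 ÷ R$632,856.70 = 1.8274.
Combined leverage = 4.5149 × 1.8274 = 8.2505.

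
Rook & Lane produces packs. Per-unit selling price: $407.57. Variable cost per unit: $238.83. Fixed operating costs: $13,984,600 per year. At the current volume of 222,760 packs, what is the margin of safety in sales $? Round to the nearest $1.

$57,012,271

Each unit contributes $407.57 − $238.83 = $168.74. Break-even units = $13,984,600 ÷ $168.74 = 82,876.61; break-even revenue = 82,876.61 × $407.57 = $33,778,021.94.
Actual sales revenue = 222,760 × $407.57 = $90,790,293.20.
Margin of safety = $90,790,293.20 − $33,778,021.94 = $57,012,271.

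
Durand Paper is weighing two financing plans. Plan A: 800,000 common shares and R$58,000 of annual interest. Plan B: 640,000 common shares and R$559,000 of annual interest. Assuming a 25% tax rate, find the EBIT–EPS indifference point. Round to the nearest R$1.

At indifference, (EBIT − 58,000)(1 − t)/800,000 = (EBIT − 559,000)(1 − t)/640,000.
Cancelling (1 − t) and cross-multiplying: 640,000·(EBIT − 58,000) = 800,000·(EBIT − 559,000).
EBIT × (800,000 − 640,000) = 559,000 × 800,000 − 58,000 × 640,000 = 410,080,000,000, so EBIT = 410,080,000,000 ÷ 160,000 = 2,563,000.00.

R$2,563,000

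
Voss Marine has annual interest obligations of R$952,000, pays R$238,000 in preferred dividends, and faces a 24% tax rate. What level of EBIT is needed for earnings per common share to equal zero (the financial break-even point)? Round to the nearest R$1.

Preferred dividends are paid after tax, so their pre-tax equivalent is R$238,000 ÷ (1 − 0.24) = R$313,157.89.
Financial break-even EBIT = interest + D_p ÷ (1 − t) = R$952,000 + R$313,157.89 = R$1,265,157.89.

R$1,265,158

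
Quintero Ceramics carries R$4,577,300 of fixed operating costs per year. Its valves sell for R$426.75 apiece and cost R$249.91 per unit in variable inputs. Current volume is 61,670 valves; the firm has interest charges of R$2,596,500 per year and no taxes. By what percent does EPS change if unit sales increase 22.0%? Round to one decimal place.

+64.3%

At 61,670 units, contribution = 61,670 × R$176.84 = R$10,905,722.80.
Subtracting fixed costs: EBIT = R$10,905,722.80 − R$4,577,300 = R$6,328,422.80.
Interest = R$2,596,500.00, so EBIT − I = R$3,731,922.80.
DCL = total CM / (EBIT − I) = R$10,905,722.80 / R$3,731,922.80 = 2.9223.
%ΔEPS = DCL × %ΔSales = 2.9223 × +22.0% = +64.3%.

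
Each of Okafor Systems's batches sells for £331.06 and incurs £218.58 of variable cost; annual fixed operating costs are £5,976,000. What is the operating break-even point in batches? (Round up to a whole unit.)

53,130 batches

Contribution margin per unit = £331.06 − £218.58 = £112.48.
Units to break even: £5,976,000 ÷ £112.48 = 53,129.45, rounded up to 53,130.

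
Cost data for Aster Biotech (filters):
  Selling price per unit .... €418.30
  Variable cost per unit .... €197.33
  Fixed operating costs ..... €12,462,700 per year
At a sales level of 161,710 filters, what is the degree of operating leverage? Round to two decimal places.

At 161,710 units, contribution = 161,710 × €220.97 = €35,733,058.70.
Operating income = contribution − fixed costs = €35,733,058.70 − €12,462,700 = €23,270,358.70.
DOL = contribution ÷ EBIT = €35,733,058.70 ÷ €23,270,358.70 = 1.5356.

1.54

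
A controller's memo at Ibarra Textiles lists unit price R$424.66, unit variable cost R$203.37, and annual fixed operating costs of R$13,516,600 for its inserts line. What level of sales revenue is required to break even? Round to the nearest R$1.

R$25,938,630

CM per unit = R$424.66 − R$203.37 = R$221.29; CM ratio = R$221.29 / R$424.66 = 0.5211.
Break-even revenue = fixed costs × price ÷ CM = R$13,516,600 × R$424.66 ÷ R$221.29 = R$25,938,630.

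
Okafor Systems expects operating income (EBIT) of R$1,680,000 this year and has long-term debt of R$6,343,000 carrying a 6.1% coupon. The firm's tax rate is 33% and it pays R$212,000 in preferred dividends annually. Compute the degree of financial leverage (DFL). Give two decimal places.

1.72

Annual interest charges come to R$386,923.00.
Pre-tax preferred-dividend burden = R$212,000 ÷ (1 − 0.33) = R$316,417.91.
DFL = EBIT ÷ [EBIT − I − D_p/(1−t)] = R$1,680,000 ÷ [R$1,680,000 − R$386,923.00 − R$316,417.91] = R$1,680,000 ÷ R$976,659.09 = 1.7201.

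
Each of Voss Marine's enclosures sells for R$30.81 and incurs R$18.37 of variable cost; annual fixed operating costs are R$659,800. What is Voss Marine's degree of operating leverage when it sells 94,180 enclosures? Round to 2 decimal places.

At 94,180 units, contribution = 94,180 × R$12.44 = R$1,171,599.20.
Subtracting fixed costs: EBIT = R$1,171,599.20 − R$659,800 = R$511,799.20.
So DOL = total CM / EBIT = R$1,171,599.20 / R$511,799.20 = 2.2892.

2.29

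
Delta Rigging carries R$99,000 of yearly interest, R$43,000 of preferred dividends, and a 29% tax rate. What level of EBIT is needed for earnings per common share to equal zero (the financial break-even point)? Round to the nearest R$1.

R$159,563

Grossing the preferred dividend up to pre-tax terms: R$43,000 / (1 − 0.29) = R$60,563.38.
EPS = 0 when EBIT covers interest plus the pre-tax preferred burden: R$99,000 + R$60,563.38 = R$159,563.38.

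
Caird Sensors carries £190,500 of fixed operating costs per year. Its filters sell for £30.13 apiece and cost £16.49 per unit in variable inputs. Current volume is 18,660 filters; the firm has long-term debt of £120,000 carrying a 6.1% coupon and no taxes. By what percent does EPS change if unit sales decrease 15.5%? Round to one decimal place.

At 18,660 units, contribution = 18,660 × £13.64 = £254,522.40.
Operating income = contribution − fixed costs = £254,522.40 − £190,500 = £64,022.40.
After interest of £7,320.00, pre-tax earnings = £56,702.40.
Degree of combined leverage = contribution ÷ (EBIT − I) = £254,522.40 ÷ £56,702.40 = 4.4887.
EPS therefore changes by 4.4887 × (-15.5%) = -69.6%.

-69.6%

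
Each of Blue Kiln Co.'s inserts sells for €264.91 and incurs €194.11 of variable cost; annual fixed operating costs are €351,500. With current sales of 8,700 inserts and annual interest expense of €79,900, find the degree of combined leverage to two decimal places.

Total contribution margin = 8,700 × €70.80 = €615,960.00.
Operating income = contribution − fixed costs = €615,960.00 − €351,500 = €264,460.00. Interest = €79,900.00, so EBIT − I = €184,560.00.
Degree of total leverage = total CM / (EBIT − interest) = €615,960.00 / €184,560.00 = 3.3375.

3.34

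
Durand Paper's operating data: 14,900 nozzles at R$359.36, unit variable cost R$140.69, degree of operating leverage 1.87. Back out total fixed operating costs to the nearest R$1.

Contribution at this volume is 14,900 × R$218.67 = R$3,258,183.00.
DOL = contribution / EBIT, so EBIT = R$3,258,183.00 / 1.87 = R$1,742,343.85.
And FC = contribution − EBIT = R$3,258,183.00 − R$1,742,343.85 = R$1,515,839.

R$1,515,839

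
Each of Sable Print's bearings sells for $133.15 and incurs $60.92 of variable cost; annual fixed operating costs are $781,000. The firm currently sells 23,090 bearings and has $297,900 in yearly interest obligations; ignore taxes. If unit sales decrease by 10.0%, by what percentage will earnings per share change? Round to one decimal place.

-28.3%

Total contribution margin = 23,090 × $72.23 = $1,667,790.70.
EBIT = $1,667,790.70 − $781,000 = $886,790.70.
Interest = $297,900.00, so EBIT − I = $588,890.70.
Degree of combined leverage = contribution ÷ (EBIT − I) = $1,667,790.70 ÷ $588,890.70 = 2.8321.
EPS therefore changes by 2.8321 × (-10.0%) = -28.3%.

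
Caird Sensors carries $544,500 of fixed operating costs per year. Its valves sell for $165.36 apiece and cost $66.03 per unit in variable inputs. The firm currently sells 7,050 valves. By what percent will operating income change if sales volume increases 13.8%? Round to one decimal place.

+62.0%

Total contribution margin = 7,050 × $99.33 = $700,276.50.
Operating income = contribution − fixed costs = $700,276.50 − $544,500 = $155,776.50.
So DOL = total CM / EBIT = $700,276.50 / $155,776.50 = 4.4954.
Operating income changes by 4.4954 × +13.8% = +62.0%.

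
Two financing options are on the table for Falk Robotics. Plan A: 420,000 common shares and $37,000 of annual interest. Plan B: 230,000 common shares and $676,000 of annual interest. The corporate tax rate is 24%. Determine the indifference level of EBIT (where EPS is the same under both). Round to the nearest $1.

$1,449,526

Set EPS_A = EPS_B: (EBIT − $37,000)(1 − 0.24) ÷ 420,000 = (EBIT − $676,000)(1 − 0.24) ÷ 230,000.
Cancelling (1 − t) and cross-multiplying: 230,000·(EBIT − 37,000) = 420,000·(EBIT − 676,000).
EBIT × (420,000 − 230,000) = 676,000 × 420,000 − 37,000 × 230,000 = 275,410,000,000, so EBIT = 275,410,000,000 ÷ 190,000 = 1,449,526.32.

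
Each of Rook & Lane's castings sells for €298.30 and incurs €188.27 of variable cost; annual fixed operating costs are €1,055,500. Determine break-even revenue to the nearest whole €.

€2,861,544

CM per unit = €298.30 − €188.27 = €110.03; CM ratio = €110.03 / €298.30 = 0.3689.
Break-even sales = FC ÷ CM ratio = €1,055,500 × €298.30 / €110.03 = €2,861,544.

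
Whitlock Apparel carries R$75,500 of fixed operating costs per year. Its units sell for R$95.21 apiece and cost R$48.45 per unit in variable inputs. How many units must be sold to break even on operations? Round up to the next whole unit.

1,615 units

Unit CM = price − variable cost = R$95.21 − R$48.45 = R$46.76.
Break-even volume = fixed costs ÷ CM per unit = R$75,500 ÷ R$46.76 = 1,614.63, so 1,615 units.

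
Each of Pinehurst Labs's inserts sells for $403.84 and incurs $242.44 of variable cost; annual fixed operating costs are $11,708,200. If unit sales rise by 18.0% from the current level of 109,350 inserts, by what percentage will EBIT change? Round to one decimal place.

At 109,350 units, contribution = 109,350 × $161.40 = $17,649,090.00.
EBIT = $17,649,090.00 − $11,708,200 = $5,940,890.00.
So DOL = total CM / EBIT = $17,649,090.00 / $5,940,890.00 = 2.9708.
Operating income changes by 2.9708 × +18.0% = +53.5%.

+53.5%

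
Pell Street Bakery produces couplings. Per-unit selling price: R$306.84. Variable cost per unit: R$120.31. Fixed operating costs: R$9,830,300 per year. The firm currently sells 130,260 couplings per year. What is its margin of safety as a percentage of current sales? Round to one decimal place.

59.5%

Each unit contributes R$306.84 − R$120.31 = R$186.53. Break-even units = R$9,830,300 ÷ R$186.53 = 52,700.91; break-even revenue = 52,700.91 × R$306.84 = R$16,170,746.00.
Actual sales revenue = 130,260 × R$306.84 = R$39,968,978.40.
Margin of safety = (R$39,968,978.40 − R$16,170,746.00) ÷ R$39,968,978.40 = 59.5%.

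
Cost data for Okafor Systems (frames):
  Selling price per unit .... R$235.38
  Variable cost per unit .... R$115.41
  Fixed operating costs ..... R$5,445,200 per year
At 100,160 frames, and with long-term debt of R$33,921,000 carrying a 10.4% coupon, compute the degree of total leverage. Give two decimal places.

3.95

At 100,160 units, contribution = 100,160 × R$119.97 = R$12,016,195.20.
Subtracting fixed costs: EBIT = R$12,016,195.20 − R$5,445,200 = R$6,570,995.20. Interest = R$3,527,784.00, so EBIT − I = R$3,043,211.20.
Degree of total leverage = total CM / (EBIT − interest) = R$12,016,195.20 / R$3,043,211.20 = 3.9485.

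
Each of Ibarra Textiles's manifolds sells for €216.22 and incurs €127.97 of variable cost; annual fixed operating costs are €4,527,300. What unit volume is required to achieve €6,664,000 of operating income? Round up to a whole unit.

Contribution margin per unit = €216.22 − €127.97 = €88.25.
Need Q such that Q × €88.25 − €4,527,300 = €6,664,000, i.e. Q = €11,191,300 / €88.25 = 126,813.60 → 126,814.

126,814 manifolds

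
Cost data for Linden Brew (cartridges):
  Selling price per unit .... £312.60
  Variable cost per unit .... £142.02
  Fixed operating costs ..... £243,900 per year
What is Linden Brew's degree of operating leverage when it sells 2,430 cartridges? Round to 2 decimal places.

Contribution at this volume is 2,430 × £170.58 = £414,509.40.
Operating income = contribution − fixed costs = £414,509.40 − £243,900 = £170,609.40.
Degree of operating leverage = £414,509.40 / £170,609.40 = 2.4296.

2.43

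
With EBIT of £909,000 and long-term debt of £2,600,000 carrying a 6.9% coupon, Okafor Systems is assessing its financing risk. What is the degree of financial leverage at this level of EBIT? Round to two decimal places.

Annual interest charges come to £179,400.00.
DFL = EBIT ÷ (EBIT − I) = £909,000 ÷ (£909,000 − £179,400.00) = £909,000 ÷ £729,600.00 = 1.2459.

1.25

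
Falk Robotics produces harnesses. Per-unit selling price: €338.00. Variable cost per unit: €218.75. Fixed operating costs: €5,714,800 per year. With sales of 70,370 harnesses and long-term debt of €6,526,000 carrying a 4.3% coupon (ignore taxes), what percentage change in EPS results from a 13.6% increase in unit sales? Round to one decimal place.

+47.6%

Total contribution margin = 70,370 × €119.25 = €8,391,622.50.
Subtracting fixed costs: EBIT = €8,391,622.50 − €5,714,800 = €2,676,822.50.
Interest = €280,618.00, so EBIT − I = €2,396,204.50.
DCL = total CM / (EBIT − I) = €8,391,622.50 / €2,396,204.50 = 3.5020.
%ΔEPS = DCL × %ΔSales = 3.5020 × +13.6% = +47.6%.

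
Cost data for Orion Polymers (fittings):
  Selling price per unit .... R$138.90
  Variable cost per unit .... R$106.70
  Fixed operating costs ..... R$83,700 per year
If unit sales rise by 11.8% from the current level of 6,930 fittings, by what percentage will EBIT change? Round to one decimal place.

Contribution at this volume is 6,930 × R$32.20 = R$223,146.00.
Subtracting fixed costs: EBIT = R$223,146.00 − R$83,700 = R$139,446.00.
Degree of operating leverage = R$223,146.00 / R$139,446.00 = 1.6002.
Operating income changes by 1.6002 × +11.8% = +18.9%.

+18.9%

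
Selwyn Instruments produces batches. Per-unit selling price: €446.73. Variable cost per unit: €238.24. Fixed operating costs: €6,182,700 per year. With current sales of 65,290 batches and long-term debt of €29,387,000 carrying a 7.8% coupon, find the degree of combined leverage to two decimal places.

Total contribution margin = 65,290 × €208.49 = €13,612,312.10.
Subtracting fixed costs: EBIT = €13,612,312.10 − €6,182,700 = €7,429,612.10. Interest = €2,292,186.00.
DOL = €13,612,312.10 ÷ €7,429,612.10 = 1.8322; DFL = €7,429,612.10 ÷ €5,137,426.10 = 1.4462.
Combined leverage = 1.8322 × 1.4462 = 2.6497.

2.65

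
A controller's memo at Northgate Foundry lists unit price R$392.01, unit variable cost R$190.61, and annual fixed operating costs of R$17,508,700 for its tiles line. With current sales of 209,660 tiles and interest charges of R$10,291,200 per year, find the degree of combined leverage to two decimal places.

2.93

At 209,660 units, contribution = 209,660 × R$201.40 = R$42,225,524.00.
Subtracting fixed costs: EBIT = R$42,225,524.00 − R$17,508,700 = R$24,716,824.00. Interest = R$10,291,200.00.
DOL = R$42,225,524.00 ÷ R$24,716,824.00 = 1.7084; DFL = R$24,716,824.00 ÷ R$14,425,624.00 = 1.7134.
DCL = DOL × DFL = 1.7084 × 1.7134 = 2.9272.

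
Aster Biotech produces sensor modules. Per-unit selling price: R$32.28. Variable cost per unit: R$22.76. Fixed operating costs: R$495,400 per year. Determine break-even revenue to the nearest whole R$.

R$1,679,781

CM per unit = R$32.28 − R$22.76 = R$9.52; CM ratio = R$9.52 / R$32.28 = 0.2949.
Break-even sales = FC ÷ CM ratio = R$495,400 × R$32.28 / R$9.52 = R$1,679,781.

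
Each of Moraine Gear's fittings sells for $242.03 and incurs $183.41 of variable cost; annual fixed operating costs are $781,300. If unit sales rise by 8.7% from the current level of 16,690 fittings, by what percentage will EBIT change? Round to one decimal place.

Total contribution margin = 16,690 × $58.62 = $978,367.80.
Operating income = contribution − fixed costs = $978,367.80 − $781,300 = $197,067.80.
DOL = contribution ÷ EBIT = $978,367.80 ÷ $197,067.80 = 4.9646.
So EBIT moves 4.9646 × (+8.7%) = +43.2%.

+43.2%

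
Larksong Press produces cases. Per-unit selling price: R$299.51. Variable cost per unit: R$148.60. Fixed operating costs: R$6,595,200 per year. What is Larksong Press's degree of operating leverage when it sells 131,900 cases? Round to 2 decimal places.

1.50

At 131,900 units, contribution = 131,900 × R$150.91 = R$19,905,029.00.
EBIT = R$19,905,029.00 − R$6,595,200 = R$13,309,829.00.
Degree of operating leverage = R$19,905,029.00 / R$13,309,829.00 = 1.4955.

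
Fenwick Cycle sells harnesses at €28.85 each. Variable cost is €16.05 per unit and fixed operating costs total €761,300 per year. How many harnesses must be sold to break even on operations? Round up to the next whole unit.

59,477 harnesses

Each unit contributes €28.85 − €16.05 = €12.80.
Break-even volume = fixed costs ÷ CM per unit = €761,300 ÷ €12.80 = 59,476.56, so 59,477 harnesses.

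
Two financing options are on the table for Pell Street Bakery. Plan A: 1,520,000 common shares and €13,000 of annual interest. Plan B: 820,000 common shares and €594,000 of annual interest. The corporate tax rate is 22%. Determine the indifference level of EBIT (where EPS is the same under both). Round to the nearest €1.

€1,274,600

Set EPS_A = EPS_B: (EBIT − €13,000)(1 − 0.22) ÷ 1,520,000 = (EBIT − €594,000)(1 − 0.22) ÷ 820,000.
Cancelling (1 − t) and cross-multiplying: 820,000·(EBIT − 13,000) = 1,520,000·(EBIT − 594,000).
Solving, EBIT = (594,000·1,520,000 − 13,000·820,000) / (1,520,000 − 820,000) = 892,220,000,000 / 700,000 = 1,274,600.00.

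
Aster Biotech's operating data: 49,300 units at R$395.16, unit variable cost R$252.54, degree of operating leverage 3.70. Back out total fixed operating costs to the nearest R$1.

Total contribution margin = 49,300 × R$142.62 = R$7,031,166.00.
Since DOL = CM ÷ EBIT, EBIT = R$7,031,166.00 ÷ 3.70 = R$1,900,315.14.
And FC = contribution − EBIT = R$7,031,166.00 − R$1,900,315.14 = R$5,130,851.

R$5,130,851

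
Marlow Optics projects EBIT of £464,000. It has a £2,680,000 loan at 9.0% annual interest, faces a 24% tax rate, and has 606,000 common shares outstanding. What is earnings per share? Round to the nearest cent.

£0.28

Pre-tax income = £464,000 − £241,200.00 = £222,800.00.
Net income = £222,800.00 × (1 − 0.24) = £169,328.00.
Per share: £169,328.00 / 606,000 shares = £0.28.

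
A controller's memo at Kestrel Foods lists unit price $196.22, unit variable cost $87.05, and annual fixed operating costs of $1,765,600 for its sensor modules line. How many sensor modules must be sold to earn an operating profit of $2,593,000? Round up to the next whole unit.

Unit CM = price − variable cost = $196.22 − $87.05 = $109.17.
Need Q such that Q × $109.17 − $1,765,600 = $2,593,000, i.e. Q = $4,358,600 / $109.17 = 39,924.89 → 39,925.

39,925 sensor modules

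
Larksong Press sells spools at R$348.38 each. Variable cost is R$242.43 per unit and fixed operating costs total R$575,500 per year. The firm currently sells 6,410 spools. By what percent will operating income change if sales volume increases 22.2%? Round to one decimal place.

+145.5%

Contribution at this volume is 6,410 × R$105.95 = R$679,139.50.
Subtracting fixed costs: EBIT = R$679,139.50 − R$575,500 = R$103,639.50.
Degree of operating leverage = R$679,139.50 / R$103,639.50 = 6.5529.
Operating income changes by 6.5529 × +22.2% = +145.5%.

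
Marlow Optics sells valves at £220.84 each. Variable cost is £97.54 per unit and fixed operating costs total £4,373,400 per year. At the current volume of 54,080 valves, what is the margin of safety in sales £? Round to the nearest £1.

£4,109,924

Each unit contributes £220.84 − £97.54 = £123.30. Break-even units = £4,373,400 ÷ £123.30 = 35,469.59; break-even revenue = 35,469.59 × £220.84 = £7,833,103.45.
Current sales = 54,080 × £220.84 = £11,943,027.20.
Margin of safety = £11,943,027.20 − £7,833,103.45 = £4,109,924.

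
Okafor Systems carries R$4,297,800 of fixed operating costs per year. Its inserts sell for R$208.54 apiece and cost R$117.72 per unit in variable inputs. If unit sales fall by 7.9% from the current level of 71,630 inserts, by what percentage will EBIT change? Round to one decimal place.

Total contribution margin = 71,630 × R$90.82 = R$6,505,436.60.
EBIT = R$6,505,436.60 − R$4,297,800 = R$2,207,636.60.
So DOL = total CM / EBIT = R$6,505,436.60 / R$2,207,636.60 = 2.9468.
%ΔEBIT = DOL × %ΔSales = 2.9468 × -7.9% = -23.3%.

-23.3%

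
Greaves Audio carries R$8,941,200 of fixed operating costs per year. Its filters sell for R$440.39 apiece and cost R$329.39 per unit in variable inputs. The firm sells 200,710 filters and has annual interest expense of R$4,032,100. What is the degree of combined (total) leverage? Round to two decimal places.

At 200,710 units, contribution = 200,710 × R$111.00 = R$22,278,810.00.
EBIT = R$22,278,810.00 − R$8,941,200 = R$13,337,610.00. Interest = R$4,032,100.00.
DOL = R$22,278,810.00 ÷ R$13,337,610.00 = 1.6704; DFL = R$13,337,610.00 ÷ R$9,305,510.00 = 1.4333.
DCL = DOL × DFL = 1.6704 × 1.4333 = 2.3942.

2.39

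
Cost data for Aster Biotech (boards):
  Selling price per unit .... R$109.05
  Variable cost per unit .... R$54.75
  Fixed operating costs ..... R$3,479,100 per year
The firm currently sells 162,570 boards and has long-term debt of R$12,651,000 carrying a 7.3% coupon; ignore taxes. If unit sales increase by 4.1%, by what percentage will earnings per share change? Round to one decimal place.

Total contribution margin = 162,570 × R$54.30 = R$8,827,551.00.
EBIT = R$8,827,551.00 − R$3,479,100 = R$5,348,451.00.
Interest = R$923,523.00, so EBIT − I = R$4,424,928.00.
DCL = total CM / (EBIT − I) = R$8,827,551.00 / R$4,424,928.00 = 1.9950.
%ΔEPS = DCL × %ΔSales = 1.9950 × +4.1% = +8.2%.

+8.2%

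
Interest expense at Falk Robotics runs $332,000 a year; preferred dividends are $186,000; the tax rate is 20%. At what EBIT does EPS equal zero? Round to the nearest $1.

Grossing the preferred dividend up to pre-tax terms: $186,000 / (1 − 0.20) = $232,500.00.
EPS = 0 when EBIT covers interest plus the pre-tax preferred burden: $332,000 + $232,500.00 = $564,500.00.

$564,500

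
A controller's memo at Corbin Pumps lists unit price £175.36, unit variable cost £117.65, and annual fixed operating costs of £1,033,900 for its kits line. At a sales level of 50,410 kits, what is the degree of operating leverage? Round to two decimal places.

1.55

At 50,410 units, contribution = 50,410 × £57.71 = £2,909,161.10.
EBIT = £2,909,161.10 − £1,033,900 = £1,875,261.10.
So DOL = total CM / EBIT = £2,909,161.10 / £1,875,261.10 = 1.5513.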